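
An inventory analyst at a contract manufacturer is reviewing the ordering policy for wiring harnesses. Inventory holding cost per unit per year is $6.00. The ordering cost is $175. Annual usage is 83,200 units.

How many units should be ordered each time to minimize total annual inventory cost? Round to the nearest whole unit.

Q* = √(2·D·S / H) = √(2·83,200·175 / 6) = √4,853,333.3 ≈ 2,203.03

2,203 units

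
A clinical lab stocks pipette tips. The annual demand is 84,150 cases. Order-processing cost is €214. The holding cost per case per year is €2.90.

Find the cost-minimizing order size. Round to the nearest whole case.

2DS/H = 2·84,150·214/2.9 = 12,419,379.31
EOQ = √12,419,379.31 ≈ 3,524.11

3,524 cases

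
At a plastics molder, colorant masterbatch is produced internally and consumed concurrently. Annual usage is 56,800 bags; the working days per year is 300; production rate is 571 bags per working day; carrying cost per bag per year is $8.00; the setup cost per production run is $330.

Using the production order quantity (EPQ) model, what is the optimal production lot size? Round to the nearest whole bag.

Daily demand d = 56,800/300 = 189.333; p = 571; 1 − d/p = 0.66842
EPQ = √(2DS / (H(1 − d/p)))
    = √(2 × 56,800 × 330 / (8 × 0.66842)) ≈ 2,647.75

2,648 bags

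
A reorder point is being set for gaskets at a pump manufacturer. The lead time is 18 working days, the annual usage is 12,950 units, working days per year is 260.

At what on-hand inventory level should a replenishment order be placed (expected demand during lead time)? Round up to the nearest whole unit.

Daily demand d = 12,950 / 260 = 49.808 units/day
Demand during lead time = 49.808 × 18 = 896.54
Reorder point = 896.54 → round up

897 units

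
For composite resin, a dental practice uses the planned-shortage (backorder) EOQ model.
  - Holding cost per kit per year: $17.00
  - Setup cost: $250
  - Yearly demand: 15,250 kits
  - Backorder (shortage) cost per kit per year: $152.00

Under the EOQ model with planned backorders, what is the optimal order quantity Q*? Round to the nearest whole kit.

706 kits

Basic EOQ = √(2·15,250·250/17) = 669.723
Backorder adjustment √((H+b)/b) = √((17+152)/152) = 1.0544
Q* = 669.723 × 1.0544 ≈ 706.18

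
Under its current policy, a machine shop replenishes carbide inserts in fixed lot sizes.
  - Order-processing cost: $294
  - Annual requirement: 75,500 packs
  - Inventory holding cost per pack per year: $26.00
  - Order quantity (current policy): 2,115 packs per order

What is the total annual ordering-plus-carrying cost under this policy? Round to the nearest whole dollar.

$37,990

Annual ordering cost = (D/Q)·S = (75,500/2,115) × 294 = $10,495.04
Annual holding cost  = (Q/2)·H = (2,115/2) × 26 = $27,495.00
Total = $10,495.04 + $27,495.00 = $37,990.04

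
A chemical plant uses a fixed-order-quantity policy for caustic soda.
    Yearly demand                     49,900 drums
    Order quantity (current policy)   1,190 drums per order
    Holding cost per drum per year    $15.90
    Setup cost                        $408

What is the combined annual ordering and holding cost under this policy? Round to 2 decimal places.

$26,569.07

Ordering: D/Q × S = 49,900/1,190 × $408 = $17,108.57
Holding:  Q/2 × H = 1,190/2 × $15.9 = $9,460.50
Total = $17,108.57 + $9,460.50 = $26,569.07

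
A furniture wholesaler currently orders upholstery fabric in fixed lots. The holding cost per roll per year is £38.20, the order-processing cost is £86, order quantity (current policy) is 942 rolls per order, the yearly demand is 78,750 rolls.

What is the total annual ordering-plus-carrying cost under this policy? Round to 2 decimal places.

£25,181.69

Orders/yr = 78,750/942 = 83.599; ordering cost = 83.599 × £86 = £7,189.49
Average inventory = 942/2 = 471; holding cost = 471 × £38.2 = £17,992.20
Total = £7,189.49 + £17,992.20 = £25,181.69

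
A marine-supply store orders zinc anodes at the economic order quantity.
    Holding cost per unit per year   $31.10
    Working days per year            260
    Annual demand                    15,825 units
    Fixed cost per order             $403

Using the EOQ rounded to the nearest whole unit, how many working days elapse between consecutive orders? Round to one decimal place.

10.5 days

2DS/H = 2·15,825·403/31.1 = 410,127.01
EOQ = √410,127.01 ≈ 640.41 → Q = 640 units
Days between orders = 260 / (D/Q) = 260 / 24.727 ≈ 10.515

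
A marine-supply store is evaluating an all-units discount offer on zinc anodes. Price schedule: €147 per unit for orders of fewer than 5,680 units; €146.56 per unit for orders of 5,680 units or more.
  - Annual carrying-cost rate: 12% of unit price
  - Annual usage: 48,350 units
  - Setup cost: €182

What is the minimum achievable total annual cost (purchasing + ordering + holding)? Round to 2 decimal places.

H₁ = 12%×€147 = €17.6400;  H₂ = 12%×€146.56 = €17.5872
EOQ₁ = √(2×48,350×182/17.6400) = 998.85  (< 5,680, feasible at tier 1)
EOQ₂ = √(2×48,350×182/17.5872) = 1,000.35  (< 5,680 → use Q = 5,680 at tier-2 price)
TC(tier 1 (EOQ₁), Q≈998.8) = €7,125,069.69
TC(tier 2, Q≈5,680.0) = €7,137,672.89
Minimum at tier 1 (EOQ₁): €7,125,069.69

€7,125,069.69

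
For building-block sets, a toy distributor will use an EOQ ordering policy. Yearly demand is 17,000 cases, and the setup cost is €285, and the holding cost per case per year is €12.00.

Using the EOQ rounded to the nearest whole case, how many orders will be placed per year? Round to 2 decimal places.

EOQ = √(2DS/H) = √(2 × 17,000 × 285 / 12)
    = √(807,500.00) ≈ 898.61 → Q = 899
Orders per year = D/Q = 17,000 / 899 = 18.910

18.91 orders per year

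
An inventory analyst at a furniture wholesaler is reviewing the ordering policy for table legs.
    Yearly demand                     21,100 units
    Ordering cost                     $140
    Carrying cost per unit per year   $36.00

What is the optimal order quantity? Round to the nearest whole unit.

405 units

EOQ = √(2DS/H) = √(2 × 21,100 × 140 / 36)
    = √(164,111.11) ≈ 405.11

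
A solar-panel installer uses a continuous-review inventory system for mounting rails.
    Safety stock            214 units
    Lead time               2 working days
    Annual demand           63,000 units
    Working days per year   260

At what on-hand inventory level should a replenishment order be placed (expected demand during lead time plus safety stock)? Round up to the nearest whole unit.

699 units

Daily demand d = 63,000 / 260 = 242.308 units/day
Demand during lead time = 242.308 × 2 = 484.62
Reorder point = 484.62 + 214 = 698.62 → round up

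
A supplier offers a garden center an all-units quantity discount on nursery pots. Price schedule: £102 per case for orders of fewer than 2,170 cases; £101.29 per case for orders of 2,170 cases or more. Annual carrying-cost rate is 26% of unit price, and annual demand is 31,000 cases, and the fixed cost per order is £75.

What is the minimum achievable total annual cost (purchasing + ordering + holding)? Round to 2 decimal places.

£3,169,635.34

H₁ = 26%×£102 = £26.5200;  H₂ = 26%×£101.29 = £26.3354
EOQ₁ = √(2×31,000×75/26.5200) = 418.74  (< 2,170, feasible at tier 1)
EOQ₂ = √(2×31,000×75/26.3354) = 420.20  (< 2,170 → use Q = 2,170 at tier-2 price)
TC(tier 1 (EOQ₁), Q≈418.7) = £3,173,104.86
TC(tier 2, Q≈2,170.0) = £3,169,635.34
Minimum at tier 2: £3,169,635.34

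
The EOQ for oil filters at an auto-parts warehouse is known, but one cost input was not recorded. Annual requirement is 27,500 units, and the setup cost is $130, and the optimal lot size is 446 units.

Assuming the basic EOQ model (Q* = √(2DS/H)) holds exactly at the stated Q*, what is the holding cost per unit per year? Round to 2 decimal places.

$35.94

Since Q* = (2DS/H)^½, squaring gives Q*²·H = 2DS.
H = 2DS / Q² = 2 × 27,500 × 130 / 446² = 35.9448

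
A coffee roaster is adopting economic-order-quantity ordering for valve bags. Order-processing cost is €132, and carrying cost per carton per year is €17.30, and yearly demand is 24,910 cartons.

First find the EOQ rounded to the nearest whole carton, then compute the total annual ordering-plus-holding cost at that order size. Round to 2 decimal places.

Q* = √(2·D·S / H) = √(2·24,910·132 / 17.3) = √380,129.5 ≈ 616.55 → Q = 617 cartons
Ordering: D/Q × S = 24,910/617 × €132 = €5,329.21
Holding:  Q/2 × H = 617/2 × €17.3 = €5,337.05
Total = €5,329.21 + €5,337.05 = €10,666.26

€10,666.26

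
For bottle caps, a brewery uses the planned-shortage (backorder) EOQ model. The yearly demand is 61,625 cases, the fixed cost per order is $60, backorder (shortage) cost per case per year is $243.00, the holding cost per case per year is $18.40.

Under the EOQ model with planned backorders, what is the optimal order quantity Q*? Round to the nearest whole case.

Basic EOQ = √(2·61,625·60/18.4) = 633.958
Backorder adjustment √((H+b)/b) = √((18.4+243)/243) = 1.0372
Q* = 633.958 × 1.0372 ≈ 657.52

658 cases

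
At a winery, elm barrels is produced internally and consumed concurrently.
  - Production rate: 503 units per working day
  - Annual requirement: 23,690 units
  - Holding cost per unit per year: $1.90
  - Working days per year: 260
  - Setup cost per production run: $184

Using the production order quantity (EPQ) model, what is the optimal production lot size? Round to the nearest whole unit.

2,367 units

d = 23,690/260 = 91.1154 units/day;  effective holding cost H(1 − d/p) = 1.9·(1 − 91.1154/503) = 1.55583
Q* = √(2DS / H_eff) = √(2·23,690·184 / 1.55583) ≈ 2,367.15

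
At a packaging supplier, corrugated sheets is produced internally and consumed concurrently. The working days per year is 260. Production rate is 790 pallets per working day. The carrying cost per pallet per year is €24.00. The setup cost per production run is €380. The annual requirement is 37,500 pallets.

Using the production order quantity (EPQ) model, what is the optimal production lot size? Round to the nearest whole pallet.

d = 37,500/260 = 144.2308 pallets/day;  effective holding cost H(1 − d/p) = 24·(1 − 144.2308/790) = 19.61831
Q* = √(2DS / H_eff) = √(2·37,500·380 / 19.61831) ≈ 1,205.29

1,205 pallets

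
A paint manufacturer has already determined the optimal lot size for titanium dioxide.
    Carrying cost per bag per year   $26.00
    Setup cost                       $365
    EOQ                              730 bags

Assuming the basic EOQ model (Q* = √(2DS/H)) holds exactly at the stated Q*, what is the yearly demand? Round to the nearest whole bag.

EOQ relation: Q² = 2DS/H, so rearrange for the unknown.
D = Q²H / (2S) = 730² × 26 / (2 × 365) = 18,980.00

18,980 bags per year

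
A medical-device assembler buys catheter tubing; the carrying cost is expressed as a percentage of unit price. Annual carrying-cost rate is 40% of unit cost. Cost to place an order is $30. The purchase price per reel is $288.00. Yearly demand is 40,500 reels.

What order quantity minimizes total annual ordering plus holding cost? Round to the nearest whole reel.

145 reels

Carrying cost H = $288 × 40% = $115.2000/reel/yr
EOQ = √(2DS/H) = √(2 × 40,500 × 30 / 115.2)
    = √(21,093.75) ≈ 145.24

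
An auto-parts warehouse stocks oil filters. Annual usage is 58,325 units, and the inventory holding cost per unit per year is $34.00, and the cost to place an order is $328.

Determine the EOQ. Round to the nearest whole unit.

1,061 units

2DS/H = 2·58,325·328/34 = 1,125,329.41
EOQ = √1,125,329.41 ≈ 1,060.82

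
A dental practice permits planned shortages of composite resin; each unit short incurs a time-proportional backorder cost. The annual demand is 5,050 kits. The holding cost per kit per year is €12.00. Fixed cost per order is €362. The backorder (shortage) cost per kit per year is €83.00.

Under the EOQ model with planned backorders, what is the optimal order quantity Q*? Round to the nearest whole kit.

Q* = √(2DS/H) · √((H + b)/b)
   = √(2 × 5,050 × 362 / 12) · √((12 + 83) / 83)
   = 551.981 × 1.0698 ≈ 590.54

591 kits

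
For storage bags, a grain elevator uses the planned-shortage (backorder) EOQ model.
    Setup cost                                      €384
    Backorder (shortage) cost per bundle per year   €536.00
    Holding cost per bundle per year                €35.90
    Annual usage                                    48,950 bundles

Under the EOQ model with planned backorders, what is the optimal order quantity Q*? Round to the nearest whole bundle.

1,057 bundles

Q* = √(2DS/H) · √((H + b)/b)
   = √(2 × 48,950 × 384 / 35.9) · √((35.9 + 536) / 536)
   = 1,023.316 × 1.0329 ≈ 1,057.03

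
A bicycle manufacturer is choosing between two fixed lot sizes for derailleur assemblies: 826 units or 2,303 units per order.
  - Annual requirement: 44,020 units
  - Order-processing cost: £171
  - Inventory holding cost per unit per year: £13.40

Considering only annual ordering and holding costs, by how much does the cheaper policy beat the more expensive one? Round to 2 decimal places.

TC(Q) = (D/Q)S + (Q/2)H
TC(826) = (44,020/826)×171 + (826/2)×13.4 = £14,647.30
TC(2,303) = (44,020/2,303)×171 + (2,303/2)×13.4 = £18,698.63
|ΔTC| = |£14,647.30 − £18,698.63| = £4,051.33

£4,051.33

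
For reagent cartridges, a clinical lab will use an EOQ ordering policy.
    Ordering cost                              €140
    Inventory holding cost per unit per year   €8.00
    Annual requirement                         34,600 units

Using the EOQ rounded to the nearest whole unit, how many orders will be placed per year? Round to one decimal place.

31.5 orders per year

Q* = √(2·D·S / H) = √(2·34,600·140 / 8) = √1,211,000.0 ≈ 1,100.45 → Q = 1,100
Orders per year = D/Q = 34,600 / 1,100 = 31.455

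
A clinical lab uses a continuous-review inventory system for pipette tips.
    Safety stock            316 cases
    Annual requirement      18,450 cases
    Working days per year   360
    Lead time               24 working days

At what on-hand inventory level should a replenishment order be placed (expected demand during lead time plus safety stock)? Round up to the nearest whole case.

Daily demand d = 18,450 / 360 = 51.250 cases/day
Demand during lead time = 51.250 × 24 = 1,230.00
Reorder point = 1,230.00 + 316 = 1,546.00 → round up

1,546 cases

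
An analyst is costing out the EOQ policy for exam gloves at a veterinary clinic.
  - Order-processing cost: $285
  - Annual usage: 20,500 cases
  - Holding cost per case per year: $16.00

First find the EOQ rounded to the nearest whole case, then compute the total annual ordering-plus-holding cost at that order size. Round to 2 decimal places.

Q* = √(2·D·S / H) = √(2·20,500·285 / 16) = √730,312.5 ≈ 854.58 → Q = 855 cases
Annual ordering cost = (D/Q)·S = (20,500/855) × 285 = $6,833.33
Annual holding cost  = (Q/2)·H = (855/2) × 16 = $6,840.00
Total = $6,833.33 + $6,840.00 = $13,673.33

$13,673.33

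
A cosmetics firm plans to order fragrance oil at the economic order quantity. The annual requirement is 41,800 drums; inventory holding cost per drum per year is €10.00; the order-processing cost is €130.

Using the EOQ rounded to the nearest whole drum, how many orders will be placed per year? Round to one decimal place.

2DS/H = 2·41,800·130/10 = 1,086,800.00
EOQ = √1,086,800.00 ≈ 1,042.50 → Q = 1,042
N = D/Q = 41,800/1,042 ≈ 40.115 orders/yr

40.1 orders per year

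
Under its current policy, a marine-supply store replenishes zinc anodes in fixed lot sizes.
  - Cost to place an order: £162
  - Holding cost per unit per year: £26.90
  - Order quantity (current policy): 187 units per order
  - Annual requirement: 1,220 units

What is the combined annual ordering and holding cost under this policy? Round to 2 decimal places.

£3,572.05

Annual ordering cost = (D/Q)·S = (1,220/187) × 162 = £1,056.90
Annual holding cost  = (Q/2)·H = (187/2) × 26.9 = £2,515.15
Total = £1,056.90 + £2,515.15 = £3,572.05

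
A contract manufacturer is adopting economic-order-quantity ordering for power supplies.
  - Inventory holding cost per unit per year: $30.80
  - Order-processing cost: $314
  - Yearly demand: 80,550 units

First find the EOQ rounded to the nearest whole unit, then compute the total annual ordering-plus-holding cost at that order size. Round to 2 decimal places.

$39,471.90

EOQ = √(2DS/H) = √(2 × 80,550 × 314 / 30.8)
    = √(1,642,383.12) ≈ 1,281.55 → Q = 1,282 units
Orders/yr = 80,550/1,282 = 62.832; ordering cost = 62.832 × $314 = $19,729.10
Average inventory = 1,282/2 = 641; holding cost = 641 × $30.8 = $19,742.80
Total = $19,729.10 + $19,742.80 = $39,471.90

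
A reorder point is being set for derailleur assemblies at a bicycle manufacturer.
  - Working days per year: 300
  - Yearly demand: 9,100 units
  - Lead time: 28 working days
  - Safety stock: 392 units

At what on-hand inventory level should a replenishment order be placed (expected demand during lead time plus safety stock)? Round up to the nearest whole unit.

1,242 units

Daily demand d = 9,100 / 300 = 30.333 units/day
Demand during lead time = 30.333 × 28 = 849.33
Reorder point = 849.33 + 392 = 1,241.33 → round up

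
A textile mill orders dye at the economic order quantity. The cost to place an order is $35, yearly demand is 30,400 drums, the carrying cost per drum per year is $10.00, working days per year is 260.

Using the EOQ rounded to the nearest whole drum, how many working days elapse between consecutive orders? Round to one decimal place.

3.9 days

EOQ = √(2DS/H) = √(2 × 30,400 × 35 / 10)
    = √(212,800.00) ≈ 461.30 → Q = 461 drums
T = Q/D × 260 days = 461/30,400 × 260 = 3.943 days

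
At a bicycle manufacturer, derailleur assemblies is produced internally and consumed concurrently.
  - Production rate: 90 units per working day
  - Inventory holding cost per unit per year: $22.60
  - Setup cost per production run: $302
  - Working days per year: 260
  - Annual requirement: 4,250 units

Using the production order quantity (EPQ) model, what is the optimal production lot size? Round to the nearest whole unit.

d = 4,250/260 = 16.3462 units/day;  effective holding cost H(1 − d/p) = 22.6·(1 − 16.3462/90) = 18.49530
Q* = √(2DS / H_eff) = √(2·4,250·302 / 18.49530) ≈ 372.55

373 units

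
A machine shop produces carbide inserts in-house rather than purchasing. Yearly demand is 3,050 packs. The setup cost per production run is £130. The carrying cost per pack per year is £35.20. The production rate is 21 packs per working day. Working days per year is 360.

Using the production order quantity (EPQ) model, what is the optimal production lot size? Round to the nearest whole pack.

Daily demand d = 3,050/360 = 8.472; p = 21; 1 − d/p = 0.59656
EPQ = √(2DS / (H(1 − d/p)))
    = √(2 × 3,050 × 130 / (35.2 × 0.59656)) ≈ 194.33

194 packs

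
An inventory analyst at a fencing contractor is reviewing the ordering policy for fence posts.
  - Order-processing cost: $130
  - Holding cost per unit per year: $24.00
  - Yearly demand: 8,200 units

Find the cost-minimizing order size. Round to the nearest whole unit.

298 units

EOQ = √(2DS/H) = √(2 × 8,200 × 130 / 24)
    = √(88,833.33) ≈ 298.05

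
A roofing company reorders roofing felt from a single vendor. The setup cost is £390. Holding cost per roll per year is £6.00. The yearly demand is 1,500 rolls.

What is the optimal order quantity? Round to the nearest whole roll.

Optimal lot size Q* = (2 × 1,500 × £390 / £6)^½ ≈ 441.59

442 rolls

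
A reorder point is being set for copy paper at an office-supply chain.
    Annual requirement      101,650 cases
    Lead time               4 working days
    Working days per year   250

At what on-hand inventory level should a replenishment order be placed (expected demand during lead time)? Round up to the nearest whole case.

Daily demand d = 101,650 / 250 = 406.600 cases/day
Demand during lead time = 406.600 × 4 = 1,626.40
Reorder point = 1,626.40 → round up

1,627 cases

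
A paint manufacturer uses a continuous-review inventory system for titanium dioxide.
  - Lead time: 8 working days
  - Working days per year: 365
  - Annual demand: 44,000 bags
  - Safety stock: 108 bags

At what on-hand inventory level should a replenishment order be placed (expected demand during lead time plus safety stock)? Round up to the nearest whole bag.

Daily demand d = 44,000 / 365 = 120.548 bags/day
Demand during lead time = 120.548 × 8 = 964.38
Reorder point = 964.38 + 108 = 1,072.38 → round up

1,073 bags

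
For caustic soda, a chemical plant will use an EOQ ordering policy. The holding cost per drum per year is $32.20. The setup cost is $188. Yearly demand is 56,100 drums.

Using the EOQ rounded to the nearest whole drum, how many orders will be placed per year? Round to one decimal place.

69.3 orders per year

Optimal lot size Q* = (2 × 56,100 × $188 / $32.2)^½ ≈ 809.37 → Q = 809
N = D/Q = 56,100/809 ≈ 69.345 orders/yr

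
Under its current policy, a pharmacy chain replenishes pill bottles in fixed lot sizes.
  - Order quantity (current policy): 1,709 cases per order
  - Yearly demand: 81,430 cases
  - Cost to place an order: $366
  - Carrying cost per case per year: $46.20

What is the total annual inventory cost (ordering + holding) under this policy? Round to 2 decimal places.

Annual ordering cost = (D/Q)·S = (81,430/1,709) × 366 = $17,439.08
Annual holding cost  = (Q/2)·H = (1,709/2) × 46.2 = $39,477.90
Total = $17,439.08 + $39,477.90 = $56,916.98

$56,916.98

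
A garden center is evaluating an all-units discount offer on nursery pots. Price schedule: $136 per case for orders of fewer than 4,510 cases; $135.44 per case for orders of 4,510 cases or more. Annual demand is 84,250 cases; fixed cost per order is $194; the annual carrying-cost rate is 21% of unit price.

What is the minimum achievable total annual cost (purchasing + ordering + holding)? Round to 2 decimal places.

H₁ = 21%×$136 = $28.5600;  H₂ = 21%×$135.44 = $28.4424
EOQ₁ = √(2×84,250×194/28.5600) = 1,069.85  (< 4,510, feasible at tier 1)
EOQ₂ = √(2×84,250×194/28.4424) = 1,072.06  (< 4,510 → use Q = 4,510 at tier-2 price)
TC(tier 1 (EOQ₁), Q≈1,069.8) = $11,488,554.83
TC(tier 2, Q≈4,510.0) = $11,478,581.67
Minimum at tier 2: $11,478,581.67

$11,478,581.67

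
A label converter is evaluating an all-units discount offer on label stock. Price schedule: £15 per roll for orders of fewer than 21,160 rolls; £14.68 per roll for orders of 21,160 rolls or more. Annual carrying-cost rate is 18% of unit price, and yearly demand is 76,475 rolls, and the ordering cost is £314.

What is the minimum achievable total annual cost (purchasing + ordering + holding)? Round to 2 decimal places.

£1,151,744.43

H₁ = 18%×£15 = £2.7000;  H₂ = 18%×£14.68 = £2.6424
EOQ₁ = √(2×76,475×314/2.7000) = 4,217.53  (< 21,160, feasible at tier 1)
EOQ₂ = √(2×76,475×314/2.6424) = 4,263.24  (< 21,160 → use Q = 21,160 at tier-2 price)
TC(tier 1 (EOQ₁), Q≈4,217.5) = £1,158,512.32
TC(tier 2, Q≈21,160.0) = £1,151,744.43
Minimum at tier 2: £1,151,744.43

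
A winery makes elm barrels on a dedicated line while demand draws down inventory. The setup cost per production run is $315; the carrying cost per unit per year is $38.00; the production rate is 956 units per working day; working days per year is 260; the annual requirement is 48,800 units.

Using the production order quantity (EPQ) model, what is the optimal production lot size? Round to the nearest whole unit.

1,003 units

Daily demand d = 48,800/260 = 187.692; p = 956; 1 − d/p = 0.80367
EPQ = √(2DS / (H(1 − d/p)))
    = √(2 × 48,800 × 315 / (38 × 0.80367)) ≈ 1,003.34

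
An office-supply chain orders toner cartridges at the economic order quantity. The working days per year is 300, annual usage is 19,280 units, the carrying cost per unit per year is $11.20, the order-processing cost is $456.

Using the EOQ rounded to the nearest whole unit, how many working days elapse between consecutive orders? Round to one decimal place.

Q* = √(2·D·S / H) = √(2·19,280·456 / 11.2) = √1,569,942.9 ≈ 1,252.97 → Q = 1,253 units
T = Q/D × 300 days = 1,253/19,280 × 300 = 19.497 days

19.5 days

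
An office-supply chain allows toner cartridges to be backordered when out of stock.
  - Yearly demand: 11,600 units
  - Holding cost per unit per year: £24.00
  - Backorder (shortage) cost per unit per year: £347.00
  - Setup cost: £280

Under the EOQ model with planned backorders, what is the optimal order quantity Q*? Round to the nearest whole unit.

Q* = √(2DS/H) · √((H + b)/b)
   = √(2 × 11,600 × 280 / 24) · √((24 + 347) / 347)
   = 520.256 × 1.0340 ≈ 537.95

538 units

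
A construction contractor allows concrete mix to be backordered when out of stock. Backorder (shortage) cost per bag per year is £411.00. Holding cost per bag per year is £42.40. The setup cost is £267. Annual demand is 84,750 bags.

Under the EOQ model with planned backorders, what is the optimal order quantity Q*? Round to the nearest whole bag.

1,085 bags

Q* = √(2DS/H) · √((H + b)/b)
   = √(2 × 84,750 × 267 / 42.4) · √((42.4 + 411) / 411)
   = 1,033.136 × 1.0503 ≈ 1,085.12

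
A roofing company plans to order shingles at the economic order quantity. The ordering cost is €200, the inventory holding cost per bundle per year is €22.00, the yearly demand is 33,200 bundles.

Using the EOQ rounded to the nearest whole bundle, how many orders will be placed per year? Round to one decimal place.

42.7 orders per year

Optimal lot size Q* = (2 × 33,200 × €200 / €22)^½ ≈ 776.94 → Q = 777
Orders per year = D/Q = 33,200 / 777 = 42.728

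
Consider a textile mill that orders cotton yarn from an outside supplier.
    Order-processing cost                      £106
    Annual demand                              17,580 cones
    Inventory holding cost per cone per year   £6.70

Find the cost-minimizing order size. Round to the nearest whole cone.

Q* = √(2·D·S / H) = √(2·17,580·106 / 6.7) = √556,262.7 ≈ 745.83

746 cones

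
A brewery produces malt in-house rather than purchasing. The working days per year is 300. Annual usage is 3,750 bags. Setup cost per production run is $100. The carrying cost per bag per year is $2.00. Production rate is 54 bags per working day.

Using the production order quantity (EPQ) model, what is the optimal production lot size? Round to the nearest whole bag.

d = 3,750/300 = 12.5000 bags/day;  effective holding cost H(1 − d/p) = 2·(1 − 12.5000/54) = 1.53704
Q* = √(2DS / H_eff) = √(2·3,750·100 / 1.53704) ≈ 698.54

699 bags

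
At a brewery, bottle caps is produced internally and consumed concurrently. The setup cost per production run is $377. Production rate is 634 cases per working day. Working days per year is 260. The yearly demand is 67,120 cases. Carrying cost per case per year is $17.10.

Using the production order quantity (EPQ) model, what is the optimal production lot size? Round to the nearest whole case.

2,234 cases

Daily demand d = 67,120/260 = 258.154; p = 634; 1 − d/p = 0.59282
EPQ = √(2DS / (H(1 − d/p)))
    = √(2 × 67,120 × 377 / (17.1 × 0.59282)) ≈ 2,234.36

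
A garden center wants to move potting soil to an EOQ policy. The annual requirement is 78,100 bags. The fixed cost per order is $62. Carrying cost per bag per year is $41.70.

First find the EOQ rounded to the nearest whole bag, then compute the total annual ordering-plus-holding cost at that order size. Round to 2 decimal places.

2DS/H = 2·78,100·62/41.7 = 232,239.81
EOQ = √232,239.81 ≈ 481.91 → Q = 482 bags
Orders/yr = 78,100/482 = 162.033; ordering cost = 162.033 × $62 = $10,046.06
Average inventory = 482/2 = 241; holding cost = 241 × $41.7 = $10,049.70
Total = $10,046.06 + $10,049.70 = $20,095.76

$20,095.76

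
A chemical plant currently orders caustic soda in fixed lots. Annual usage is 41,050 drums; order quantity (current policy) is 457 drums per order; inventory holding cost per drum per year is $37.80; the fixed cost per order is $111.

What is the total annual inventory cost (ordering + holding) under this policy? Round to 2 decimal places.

$18,607.87

Ordering: D/Q × S = 41,050/457 × $111 = $9,970.57
Holding:  Q/2 × H = 457/2 × $37.8 = $8,637.30
Total = $9,970.57 + $8,637.30 = $18,607.87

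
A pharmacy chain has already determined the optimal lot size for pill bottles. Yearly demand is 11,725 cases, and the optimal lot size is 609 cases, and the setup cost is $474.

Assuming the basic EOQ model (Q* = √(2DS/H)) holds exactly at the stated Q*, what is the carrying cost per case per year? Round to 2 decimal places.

EOQ relation: Q² = 2DS/H, so rearrange for the unknown.
H = 2DS / Q² = 2 × 11,725 × 474 / 609² = 29.9700

$29.97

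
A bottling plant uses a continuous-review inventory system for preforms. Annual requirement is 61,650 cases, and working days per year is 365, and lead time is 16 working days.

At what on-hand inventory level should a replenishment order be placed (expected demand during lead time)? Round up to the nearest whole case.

Daily demand d = 61,650 / 365 = 168.904 cases/day
Demand during lead time = 168.904 × 16 = 2,702.47
Reorder point = 2,702.47 → round up

2,703 cases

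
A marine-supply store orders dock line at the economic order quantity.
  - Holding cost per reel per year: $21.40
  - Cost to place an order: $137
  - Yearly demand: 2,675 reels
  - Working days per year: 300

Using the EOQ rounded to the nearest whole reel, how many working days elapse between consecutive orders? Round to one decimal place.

2DS/H = 2·2,675·137/21.4 = 34,250.00
EOQ = √34,250.00 ≈ 185.07 → Q = 185 reels
T = Q/D × 300 days = 185/2,675 × 300 = 20.748 days

20.7 days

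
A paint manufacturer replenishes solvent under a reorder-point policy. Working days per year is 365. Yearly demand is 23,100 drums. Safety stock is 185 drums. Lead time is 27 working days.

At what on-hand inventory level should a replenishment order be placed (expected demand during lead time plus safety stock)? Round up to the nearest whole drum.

1,894 drums

Daily demand d = 23,100 / 365 = 63.288 drums/day
Demand during lead time = 63.288 × 27 = 1,708.77
Reorder point = 1,708.77 + 185 = 1,893.77 → round up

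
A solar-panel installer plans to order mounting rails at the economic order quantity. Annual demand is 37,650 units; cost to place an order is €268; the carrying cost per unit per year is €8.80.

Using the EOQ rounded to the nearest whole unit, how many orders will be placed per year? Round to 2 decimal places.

2DS/H = 2·37,650·268/8.8 = 2,293,227.27
EOQ = √2,293,227.27 ≈ 1,514.34 → Q = 1,514
N = D/Q = 37,650/1,514 ≈ 24.868 orders/yr

24.87 orders per year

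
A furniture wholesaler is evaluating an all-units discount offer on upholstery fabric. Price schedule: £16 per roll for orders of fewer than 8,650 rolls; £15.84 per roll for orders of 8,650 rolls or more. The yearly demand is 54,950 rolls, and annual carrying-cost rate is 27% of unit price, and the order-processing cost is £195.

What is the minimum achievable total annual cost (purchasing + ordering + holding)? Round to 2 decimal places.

£888,821.84

H₁ = 27%×£16 = £4.3200;  H₂ = 27%×£15.84 = £4.2768
EOQ₁ = √(2×54,950×195/4.3200) = 2,227.28  (< 8,650, feasible at tier 1)
EOQ₂ = √(2×54,950×195/4.2768) = 2,238.50  (< 8,650 → use Q = 8,650 at tier-2 price)
TC(tier 1 (EOQ₁), Q≈2,227.3) = £888,821.84
TC(tier 2, Q≈8,650.0) = £890,143.92
Minimum at tier 1 (EOQ₁): £888,821.84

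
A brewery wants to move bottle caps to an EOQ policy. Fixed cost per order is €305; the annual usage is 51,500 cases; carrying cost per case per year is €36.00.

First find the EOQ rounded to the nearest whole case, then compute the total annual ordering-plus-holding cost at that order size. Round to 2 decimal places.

€33,629.45

Optimal lot size Q* = (2 × 51,500 × €305 / €36)^½ ≈ 934.15 → Q = 934 cases
Ordering: D/Q × S = 51,500/934 × €305 = €16,817.45
Holding:  Q/2 × H = 934/2 × €36 = €16,812.00
Total = €16,817.45 + €16,812.00 = €33,629.45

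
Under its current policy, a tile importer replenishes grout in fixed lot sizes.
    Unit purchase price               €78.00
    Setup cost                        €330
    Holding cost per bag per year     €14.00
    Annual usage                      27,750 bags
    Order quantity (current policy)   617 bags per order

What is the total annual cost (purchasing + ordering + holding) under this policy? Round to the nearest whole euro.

Annual ordering cost = (D/Q)·S = (27,750/617) × 330 = €14,841.98
Annual holding cost  = (Q/2)·H = (617/2) × 14 = €4,319.00
Purchase cost = D·C = 27,750 × 78 = €2,164,500.00
Total = €14,841.98 + €4,319.00 + €2,164,500.00 = €2,183,660.98

€2,183,661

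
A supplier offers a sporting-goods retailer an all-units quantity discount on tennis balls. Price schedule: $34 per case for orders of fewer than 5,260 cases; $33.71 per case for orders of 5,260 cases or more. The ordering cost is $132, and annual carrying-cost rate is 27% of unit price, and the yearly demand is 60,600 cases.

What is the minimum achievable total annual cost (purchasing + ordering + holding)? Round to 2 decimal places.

H₁ = 27%×$34 = $9.1800;  H₂ = 27%×$33.71 = $9.1017
EOQ₁ = √(2×60,600×132/9.1800) = 1,320.13  (< 5,260, feasible at tier 1)
EOQ₂ = √(2×60,600×132/9.1017) = 1,325.80  (< 5,260 → use Q = 5,260 at tier-2 price)
TC(tier 1 (EOQ₁), Q≈1,320.1) = $2,072,518.80
TC(tier 2, Q≈5,260.0) = $2,068,284.23
Minimum at tier 2: $2,068,284.23

$2,068,284.23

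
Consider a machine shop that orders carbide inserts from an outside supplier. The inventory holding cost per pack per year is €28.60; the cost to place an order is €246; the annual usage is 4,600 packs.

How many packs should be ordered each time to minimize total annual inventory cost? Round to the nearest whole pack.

EOQ = √(2DS/H) = √(2 × 4,600 × 246 / 28.6)
    = √(79,132.87) ≈ 281.31

281 packs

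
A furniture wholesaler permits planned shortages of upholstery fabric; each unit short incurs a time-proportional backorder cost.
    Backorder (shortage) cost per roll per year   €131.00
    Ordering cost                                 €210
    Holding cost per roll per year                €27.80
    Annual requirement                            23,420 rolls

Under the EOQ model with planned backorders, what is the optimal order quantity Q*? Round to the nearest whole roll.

Q* = √(2DS/H) · √((H + b)/b)
   = √(2 × 23,420 × 210 / 27.8) · √((27.8 + 131) / 131)
   = 594.834 × 1.1010 ≈ 654.92

655 rolls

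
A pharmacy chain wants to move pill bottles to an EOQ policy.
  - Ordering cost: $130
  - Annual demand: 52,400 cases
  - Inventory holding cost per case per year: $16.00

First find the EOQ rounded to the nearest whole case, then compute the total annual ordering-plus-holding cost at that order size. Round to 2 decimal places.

$14,764.28

2DS/H = 2·52,400·130/16 = 851,500.00
EOQ = √851,500.00 ≈ 922.77 → Q = 923 cases
Orders/yr = 52,400/923 = 56.771; ordering cost = 56.771 × $130 = $7,380.28
Average inventory = 923/2 = 461.5; holding cost = 461.5 × $16 = $7,384.00
Total = $7,380.28 + $7,384.00 = $14,764.28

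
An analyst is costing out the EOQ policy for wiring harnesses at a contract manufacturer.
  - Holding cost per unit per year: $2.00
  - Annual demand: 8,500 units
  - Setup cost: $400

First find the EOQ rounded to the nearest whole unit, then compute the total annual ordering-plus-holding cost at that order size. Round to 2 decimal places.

2DS/H = 2·8,500·400/2 = 3,400,000.00
EOQ = √3,400,000.00 ≈ 1,843.91 → Q = 1,844 units
Annual ordering cost = (D/Q)·S = (8,500/1,844) × 400 = $1,843.82
Annual holding cost  = (Q/2)·H = (1,844/2) × 2 = $1,844.00
Total = $1,843.82 + $1,844.00 = $3,687.82

$3,687.82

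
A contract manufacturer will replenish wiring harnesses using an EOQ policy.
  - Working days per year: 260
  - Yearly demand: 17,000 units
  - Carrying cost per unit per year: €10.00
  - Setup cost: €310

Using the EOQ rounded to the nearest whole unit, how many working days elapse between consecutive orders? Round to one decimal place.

15.7 days

2DS/H = 2·17,000·310/10 = 1,054,000.00
EOQ = √1,054,000.00 ≈ 1,026.65 → Q = 1,027 units
Days between orders = 260 / (D/Q) = 260 / 16.553 ≈ 15.707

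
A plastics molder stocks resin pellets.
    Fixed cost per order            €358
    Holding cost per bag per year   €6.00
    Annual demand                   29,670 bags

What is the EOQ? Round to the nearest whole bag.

1,882 bags

2DS/H = 2·29,670·358/6 = 3,540,620.00
EOQ = √3,540,620.00 ≈ 1,881.65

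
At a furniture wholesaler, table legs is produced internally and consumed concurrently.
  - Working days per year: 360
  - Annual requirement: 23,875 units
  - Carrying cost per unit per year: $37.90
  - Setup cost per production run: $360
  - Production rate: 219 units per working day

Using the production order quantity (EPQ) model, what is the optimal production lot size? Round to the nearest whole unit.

d = 23,875/360 = 66.3194 units/day;  effective holding cost H(1 − d/p) = 37.9·(1 − 66.3194/219) = 26.42280
Q* = √(2DS / H_eff) = √(2·23,875·360 / 26.42280) ≈ 806.58

807 units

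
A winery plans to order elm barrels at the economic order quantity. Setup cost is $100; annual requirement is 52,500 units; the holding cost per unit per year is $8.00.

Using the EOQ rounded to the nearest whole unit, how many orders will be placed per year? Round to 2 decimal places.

Optimal lot size Q* = (2 × 52,500 × $100 / $8)^½ ≈ 1,145.64 → Q = 1,146
N = D/Q = 52,500/1,146 ≈ 45.812 orders/yr

45.81 orders per year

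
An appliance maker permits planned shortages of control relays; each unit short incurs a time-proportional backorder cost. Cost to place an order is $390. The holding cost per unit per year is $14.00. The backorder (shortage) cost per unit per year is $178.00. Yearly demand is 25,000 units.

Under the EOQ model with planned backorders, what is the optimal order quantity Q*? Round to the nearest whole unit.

Q* = √(2DS/H) · √((H + b)/b)
   = √(2 × 25,000 × 390 / 14) · √((14 + 178) / 178)
   = 1,180.194 × 1.0386 ≈ 1,225.73

1,226 units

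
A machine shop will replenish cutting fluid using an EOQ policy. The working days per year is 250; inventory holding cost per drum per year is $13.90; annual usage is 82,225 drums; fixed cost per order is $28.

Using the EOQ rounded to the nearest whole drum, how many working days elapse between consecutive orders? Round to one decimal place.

1.8 days

2DS/H = 2·82,225·28/13.9 = 331,266.19
EOQ = √331,266.19 ≈ 575.56 → Q = 576 drums
Cycle time = (working days × Q)/D = (250 × 576) / 82,225 = 1.751 days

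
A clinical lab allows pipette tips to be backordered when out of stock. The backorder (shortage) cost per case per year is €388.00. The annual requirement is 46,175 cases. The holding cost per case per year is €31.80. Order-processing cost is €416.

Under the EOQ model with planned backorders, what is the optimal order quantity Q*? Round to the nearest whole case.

1,143 cases

Q* = √(2DS/H) · √((H + b)/b)
   = √(2 × 46,175 × 416 / 31.8) · √((31.8 + 388) / 388)
   = 1,099.136 × 1.0402 ≈ 1,143.29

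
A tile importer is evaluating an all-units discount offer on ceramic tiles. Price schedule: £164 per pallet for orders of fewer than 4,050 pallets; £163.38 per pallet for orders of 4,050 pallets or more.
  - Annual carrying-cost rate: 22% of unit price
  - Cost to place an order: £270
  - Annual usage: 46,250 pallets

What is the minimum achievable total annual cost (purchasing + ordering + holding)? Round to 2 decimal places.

H₁ = 22%×£164 = £36.0800;  H₂ = 22%×£163.38 = £35.9436
EOQ₁ = √(2×46,250×270/36.0800) = 831.99  (< 4,050, feasible at tier 1)
EOQ₂ = √(2×46,250×270/35.9436) = 833.57  (< 4,050 → use Q = 4,050 at tier-2 price)
TC(tier 1 (EOQ₁), Q≈832.0) = £7,615,018.29
TC(tier 2, Q≈4,050.0) = £7,632,194.12
Minimum at tier 1 (EOQ₁): £7,615,018.29

£7,615,018.29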